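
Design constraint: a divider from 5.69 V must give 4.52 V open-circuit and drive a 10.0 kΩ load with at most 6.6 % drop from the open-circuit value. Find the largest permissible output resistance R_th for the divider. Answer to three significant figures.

R_th ≤ 707 Ω

Loading drop = R_th/(R_th + R_L) ≤ 0.0660, so R_th ≤ R_L · ε/(1−ε) = 10.0 kΩ × 0.0660/0.9340 = 707 Ω.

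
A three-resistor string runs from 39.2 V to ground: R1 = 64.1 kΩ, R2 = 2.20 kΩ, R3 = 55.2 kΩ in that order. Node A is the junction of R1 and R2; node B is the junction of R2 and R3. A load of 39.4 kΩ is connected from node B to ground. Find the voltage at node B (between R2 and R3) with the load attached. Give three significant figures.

V ≈ 10.1 V

At node B, R3 is in parallel with the load: R3‖R_L = 22.99 kΩ.
Below node A the resistance is R2 + (R3‖R_L) = 25.19 kΩ, so V_A = 39.2 × 25.19/89.29 = 11.06 V.
Then V_B = V_A × (R3‖R_L)/(R2 + R3‖R_L) = 11.06 × 22.99/25.19 = 10.1 V.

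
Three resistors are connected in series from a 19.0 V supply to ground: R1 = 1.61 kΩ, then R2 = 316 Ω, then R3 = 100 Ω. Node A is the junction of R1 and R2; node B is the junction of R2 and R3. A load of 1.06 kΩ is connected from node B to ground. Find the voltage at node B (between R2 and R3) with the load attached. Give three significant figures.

At node B, R3 is in parallel with the load: R3‖R_L = 91.38 Ω.
Below node A the resistance is R2 + (R3‖R_L) = 407.4 Ω, so V_A = 19.0 × 407.4/2017 = 3.837 V.
Then V_B = V_A × (R3‖R_L)/(R2 + R3‖R_L) = 3.837 × 91.38/407.4 = 0.861 V.

V ≈ 0.861 V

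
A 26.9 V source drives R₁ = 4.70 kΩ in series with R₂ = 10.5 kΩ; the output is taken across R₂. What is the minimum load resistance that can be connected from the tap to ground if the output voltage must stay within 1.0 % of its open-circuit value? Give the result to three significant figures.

Output resistance R_th = R₁‖R₂ = (4.70 × 10.5)/15.20 = 3.247 kΩ.
The fractional drop is R_th/(R_th + R_L); requiring this ≤ 0.0100 gives R_L ≥ R_th(1/0.0100 − 1) = 3.247 × 99.00 = 321 kΩ.

R_L(min) ≈ 321 kΩ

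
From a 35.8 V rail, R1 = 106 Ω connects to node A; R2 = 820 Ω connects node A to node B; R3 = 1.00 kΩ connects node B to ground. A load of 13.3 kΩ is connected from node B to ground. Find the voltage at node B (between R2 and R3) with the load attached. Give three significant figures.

At node B, R3 is in parallel with the load: R3‖R_L = 930.1 Ω.
Below node A the resistance is R2 + (R3‖R_L) = 1750 Ω, so V_A = 35.8 × 1750/1856 = 33.76 V.
Then V_B = V_A × (R3‖R_L)/(R2 + R3‖R_L) = 33.76 × 930.1/1750 = 17.9 V.

V ≈ 17.9 V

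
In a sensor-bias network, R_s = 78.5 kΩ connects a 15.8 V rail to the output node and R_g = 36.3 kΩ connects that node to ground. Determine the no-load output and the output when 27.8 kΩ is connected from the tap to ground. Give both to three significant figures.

Unloaded: 5.00 V; loaded: 2.64 V

Open-circuit: V = 15.8 × 36.3/(78.5 + 36.3) = 5.00 V.
With the load, R_g becomes R_g‖R_L = 15.74 kΩ, so V = 15.8 × 15.74/94.24 = 2.64 V.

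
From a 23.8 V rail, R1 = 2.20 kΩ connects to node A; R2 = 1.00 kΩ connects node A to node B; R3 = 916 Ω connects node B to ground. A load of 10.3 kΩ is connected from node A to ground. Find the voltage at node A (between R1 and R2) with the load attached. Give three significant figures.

V ≈ 10.1 V

Below node A the series string R2+R3 = 1916 Ω sits in parallel with the 10300 Ω load: 1615 Ω.
V_A = 23.8 × 1615/(2200 + 1615) = 10.1 V.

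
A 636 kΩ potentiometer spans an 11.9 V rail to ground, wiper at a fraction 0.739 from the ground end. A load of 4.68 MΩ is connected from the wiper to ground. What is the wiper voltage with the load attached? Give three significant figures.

V ≈ 8.57 V

The wiper splits the pot into (1−α)R = 166.0 kΩ above and αR = 470.0 kΩ below.
Lower section ‖ load = 427.1 kΩ.
V_wiper = 11.9 × 427.1/(166.0 + 427.1) = 8.57 V.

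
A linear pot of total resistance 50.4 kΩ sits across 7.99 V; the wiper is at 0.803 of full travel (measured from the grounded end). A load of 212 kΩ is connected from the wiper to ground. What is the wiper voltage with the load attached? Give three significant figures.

V ≈ 6.18 V

The wiper splits the pot into (1−α)R = 9.929 kΩ above and αR = 40.47 kΩ below.
Lower section ‖ load = 33.98 kΩ.
V_wiper = 7.99 × 33.98/(9.929 + 33.98) = 6.18 V.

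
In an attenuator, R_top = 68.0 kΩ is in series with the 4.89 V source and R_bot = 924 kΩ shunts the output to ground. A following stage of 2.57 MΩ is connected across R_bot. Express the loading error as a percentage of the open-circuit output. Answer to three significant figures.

The divider's output (Thévenin) resistance is R_top‖R_bot = 63.34 kΩ.
Fractional drop under load = R_th/(R_th + R_L) = 63.34 / (63.34 + 2570) = 0.02405.
So the output falls by 2.41 %.

2.41 %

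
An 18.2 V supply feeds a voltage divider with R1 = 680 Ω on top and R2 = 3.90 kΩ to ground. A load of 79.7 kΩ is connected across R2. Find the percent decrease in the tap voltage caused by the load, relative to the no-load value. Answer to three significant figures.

0.721 %

The divider's output (Thévenin) resistance is R1‖R2 = 579.0 Ω.
Fractional drop under load = R_th/(R_th + R_L) = 579.0 / (579.0 + 79700) = 0.007213.
So the output falls by 0.721 %.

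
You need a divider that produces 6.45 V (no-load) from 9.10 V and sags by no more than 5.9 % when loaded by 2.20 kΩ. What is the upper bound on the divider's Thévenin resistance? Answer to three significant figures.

Loading drop = R_th/(R_th + R_L) ≤ 0.0590, so R_th ≤ R_L · ε/(1−ε) = 2.20 kΩ × 0.0590/0.9410 = 138 Ω.

R_th ≤ 138 Ω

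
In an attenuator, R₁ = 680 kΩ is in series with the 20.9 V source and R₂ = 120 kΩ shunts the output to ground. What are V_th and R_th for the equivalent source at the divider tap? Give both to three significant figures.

V_th = 3.13 V, R_th = 102 kΩ

V_th is the open-circuit tap voltage: 20.9 × 120/(680 + 120) = 3.13 V.
With the supply zeroed, R₁ and R₂ appear in parallel from the tap: R_th = R₁‖R₂ = (680 × 120)/800.0 = 102 kΩ.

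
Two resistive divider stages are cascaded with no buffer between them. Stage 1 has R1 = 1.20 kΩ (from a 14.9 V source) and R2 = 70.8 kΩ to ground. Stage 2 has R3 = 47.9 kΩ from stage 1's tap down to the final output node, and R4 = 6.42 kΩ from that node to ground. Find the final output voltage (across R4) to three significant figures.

V_out ≈ 1.69 V

Stage 2 presents R3+R4 = 54.32 kΩ as a load on stage 1's tap.
Stage 1's lower leg becomes R2‖(R3+R4) = 30.74 kΩ, so V_mid = 14.9 × 30.74/31.94 = 14.34 V.
Stage 2 is itself unloaded: V_out = V_mid × R4/(R3+R4) = 14.34 × 6.42/54.32 = 1.69 V.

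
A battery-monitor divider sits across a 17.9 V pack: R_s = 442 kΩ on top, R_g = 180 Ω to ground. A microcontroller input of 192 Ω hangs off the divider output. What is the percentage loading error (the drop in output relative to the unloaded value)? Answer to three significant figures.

The divider's output (Thévenin) resistance is R_s‖R_g = 179.9 Ω.
Fractional drop under load = R_th/(R_th + R_L) = 179.9 / (179.9 + 192) = 0.4838.
So the output falls by 48.4 %.

48.4 %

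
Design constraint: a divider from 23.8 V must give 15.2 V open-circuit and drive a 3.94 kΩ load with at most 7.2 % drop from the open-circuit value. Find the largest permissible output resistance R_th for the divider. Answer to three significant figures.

R_th ≤ 306 Ω

Loading drop = R_th/(R_th + R_L) ≤ 0.0720, so R_th ≤ R_L · ε/(1−ε) = 3.94 kΩ × 0.0720/0.9280 = 306 Ω.
(Any R1, R2 with R2/(R1+R2) = 0.639 and R1‖R2 ≤ 306 Ω will meet the spec.)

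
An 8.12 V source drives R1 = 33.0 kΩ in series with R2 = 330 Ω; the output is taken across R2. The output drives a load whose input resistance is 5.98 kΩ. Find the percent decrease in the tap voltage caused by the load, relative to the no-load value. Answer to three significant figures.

The divider's output (Thévenin) resistance is R1‖R2 = 326.7 Ω.
Fractional drop under load = R_th/(R_th + R_L) = 326.7 / (326.7 + 5980) = 0.05181.
So the output falls by 5.18 %.

5.18 %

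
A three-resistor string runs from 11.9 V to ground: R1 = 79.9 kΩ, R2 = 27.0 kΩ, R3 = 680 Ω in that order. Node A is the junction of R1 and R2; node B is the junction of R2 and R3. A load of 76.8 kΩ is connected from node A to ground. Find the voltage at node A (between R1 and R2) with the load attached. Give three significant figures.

V ≈ 2.42 V

Below node A the series string R2+R3 = 27680 Ω sits in parallel with the 76800 Ω load: 20350 Ω.
V_A = 11.9 × 20350/(79900 + 20350) = 2.42 V.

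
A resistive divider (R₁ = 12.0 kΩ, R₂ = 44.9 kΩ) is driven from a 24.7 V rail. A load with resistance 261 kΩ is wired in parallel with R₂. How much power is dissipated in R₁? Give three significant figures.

P ≈ 2.89 mW

Total resistance from the source is R₁ + (R₂‖R_L) = 50.31 kΩ, so I = 24.7/50.31 kΩ = 0.4910 mA.
P = I²·R₁ = (0.4910 mA)² × 12.0 kΩ = 2.89 mW.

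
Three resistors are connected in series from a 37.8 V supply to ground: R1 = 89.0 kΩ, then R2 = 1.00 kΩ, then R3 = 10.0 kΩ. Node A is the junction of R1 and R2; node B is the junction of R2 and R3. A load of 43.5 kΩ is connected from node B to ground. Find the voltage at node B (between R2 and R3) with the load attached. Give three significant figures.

V ≈ 3.13 V

At node B, R3 is in parallel with the load: R3‖R_L = 8.131 kΩ.
Below node A the resistance is R2 + (R3‖R_L) = 9.131 kΩ, so V_A = 37.8 × 9.131/98.13 = 3.517 V.
Then V_B = V_A × (R3‖R_L)/(R2 + R3‖R_L) = 3.517 × 8.131/9.131 = 3.13 V.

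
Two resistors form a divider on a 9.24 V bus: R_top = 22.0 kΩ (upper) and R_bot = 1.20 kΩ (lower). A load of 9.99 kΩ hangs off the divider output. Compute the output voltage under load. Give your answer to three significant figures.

V_out ≈ 0.429 V

The load sits in parallel with R_bot: R_bot‖R_L = (1.20 × 9.99) / (1.20 + 9.99) = 1.071 kΩ.
V_out = 9.24 × 1.071 / (22.0 + 1.071) = 9.24 × 1.071/23.07 = 0.429 V.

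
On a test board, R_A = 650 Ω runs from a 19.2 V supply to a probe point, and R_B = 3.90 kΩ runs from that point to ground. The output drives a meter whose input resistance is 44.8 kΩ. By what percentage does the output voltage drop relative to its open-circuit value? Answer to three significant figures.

1.23 %

The divider's output (Thévenin) resistance is R_A‖R_B = 557.1 Ω.
Fractional drop under load = R_th/(R_th + R_L) = 557.1 / (557.1 + 44800) = 0.01228.
So the output falls by 1.23 %.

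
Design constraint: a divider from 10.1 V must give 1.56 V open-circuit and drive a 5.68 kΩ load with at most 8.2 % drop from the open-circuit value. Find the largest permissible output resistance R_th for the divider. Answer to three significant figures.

R_th ≤ 507 Ω

Loading drop = R_th/(R_th + R_L) ≤ 0.0820, so R_th ≤ R_L · ε/(1−ε) = 5.68 kΩ × 0.0820/0.9180 = 507 Ω.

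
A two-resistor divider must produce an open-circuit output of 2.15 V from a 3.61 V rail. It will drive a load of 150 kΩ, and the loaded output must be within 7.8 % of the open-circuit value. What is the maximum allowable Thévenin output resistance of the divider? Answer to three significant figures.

Loading drop = R_th/(R_th + R_L) ≤ 0.0780, so R_th ≤ R_L · ε/(1−ε) = 150 kΩ × 0.0780/0.9220 = 12.7 kΩ.
(Any R1, R2 with R2/(R1+R2) = 0.596 and R1‖R2 ≤ 12.7 kΩ will meet the spec.)

R_th ≤ 12.7 kΩ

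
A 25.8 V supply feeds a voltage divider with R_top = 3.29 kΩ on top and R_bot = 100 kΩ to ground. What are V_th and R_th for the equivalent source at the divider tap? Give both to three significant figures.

V_th is the open-circuit tap voltage: 25.8 × 100/(3.29 + 100) = 25.0 V.
With the supply zeroed, R_top and R_bot appear in parallel from the tap: R_th = R_top‖R_bot = (3.29 × 100)/103.3 = 3.19 kΩ.

V_th = 25.0 V, R_th = 3.19 kΩ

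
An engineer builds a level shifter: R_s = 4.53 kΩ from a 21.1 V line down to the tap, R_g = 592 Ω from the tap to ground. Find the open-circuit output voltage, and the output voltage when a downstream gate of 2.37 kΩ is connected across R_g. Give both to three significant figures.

Open-circuit: V = 21.1 × 592/(4530 + 592) = 2.44 V.
With the load, R_g becomes R_g‖R_L = 473.7 Ω, so V = 21.1 × 473.7/5004 = 2.00 V.

Unloaded: 2.44 V; loaded: 2.00 V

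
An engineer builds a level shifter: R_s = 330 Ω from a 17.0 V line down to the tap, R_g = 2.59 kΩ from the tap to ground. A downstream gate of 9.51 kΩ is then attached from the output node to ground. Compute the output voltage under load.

V_out ≈ 14.6 V

The load sits in parallel with R_g: R_g‖R_L = (2590 × 9510) / (2590 + 9510) = 2036 Ω.
V_out = 17.0 × 2036 / (330 + 2036) = 17.0 × 2036/2366 = 14.6 V.
(Unloaded it would have been 15.1 V.)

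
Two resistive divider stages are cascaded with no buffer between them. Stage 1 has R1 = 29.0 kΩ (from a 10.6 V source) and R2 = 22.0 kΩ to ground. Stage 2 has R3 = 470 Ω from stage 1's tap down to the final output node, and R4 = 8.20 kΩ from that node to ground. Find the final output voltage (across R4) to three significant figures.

V_out ≈ 1.77 V

Stage 2 presents R3+R4 = 8670 Ω as a load on stage 1's tap.
Stage 1's lower leg becomes R2‖(R3+R4) = 6219 Ω, so V_mid = 10.6 × 6219/35220 = 1.872 V.
Stage 2 is itself unloaded: V_out = V_mid × R4/(R3+R4) = 1.872 × 8200/8670 = 1.77 V.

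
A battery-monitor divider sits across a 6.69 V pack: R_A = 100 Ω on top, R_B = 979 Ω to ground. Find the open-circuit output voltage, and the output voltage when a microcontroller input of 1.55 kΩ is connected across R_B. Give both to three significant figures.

Open-circuit: V = 6.69 × 979/(100 + 979) = 6.07 V.
With the load, R_B becomes R_B‖R_L = 600.0 Ω, so V = 6.69 × 600.0/700.0 = 5.73 V.

Unloaded: 6.07 V; loaded: 5.73 V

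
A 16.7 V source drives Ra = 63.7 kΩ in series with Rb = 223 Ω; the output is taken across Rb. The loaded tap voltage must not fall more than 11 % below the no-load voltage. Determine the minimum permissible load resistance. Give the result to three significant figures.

Output resistance R_th = Ra‖Rb = (63700 × 223)/63920 = 222.2 Ω.
The fractional drop is R_th/(R_th + R_L); requiring this ≤ 0.110 gives R_L ≥ R_th(1/0.110 − 1) = 222.2 × 8.091 = 1.80 kΩ.

R_L(min) ≈ 1.80 kΩ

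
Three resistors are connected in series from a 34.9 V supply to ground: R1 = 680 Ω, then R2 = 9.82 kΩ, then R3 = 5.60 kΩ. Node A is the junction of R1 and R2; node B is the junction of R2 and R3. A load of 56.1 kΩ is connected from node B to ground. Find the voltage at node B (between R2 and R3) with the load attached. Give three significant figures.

At node B, R3 is in parallel with the load: R3‖R_L = 5092 Ω.
Below node A the resistance is R2 + (R3‖R_L) = 14910 Ω, so V_A = 34.9 × 14910/15590 = 33.38 V.
Then V_B = V_A × (R3‖R_L)/(R2 + R3‖R_L) = 33.38 × 5092/14910 = 11.4 V.

V ≈ 11.4 V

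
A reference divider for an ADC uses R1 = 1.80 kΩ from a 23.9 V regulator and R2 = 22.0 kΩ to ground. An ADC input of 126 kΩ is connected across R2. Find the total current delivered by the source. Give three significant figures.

I ≈ 1.16 mA

R2‖R_L = 18.73 kΩ, so the source sees R1 + R2‖R_L = 20.53 kΩ.
I = 23.9 V / 20.53 kΩ = 1.16 mA.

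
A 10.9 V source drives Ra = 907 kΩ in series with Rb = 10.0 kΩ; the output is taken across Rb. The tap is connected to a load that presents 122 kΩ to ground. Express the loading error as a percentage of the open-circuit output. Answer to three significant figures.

The divider's output (Thévenin) resistance is Ra‖Rb = 9.891 kΩ.
Fractional drop under load = R_th/(R_th + R_L) = 9.891 / (9.891 + 122) = 0.07499.
So the output falls by 7.50 %.

7.50 %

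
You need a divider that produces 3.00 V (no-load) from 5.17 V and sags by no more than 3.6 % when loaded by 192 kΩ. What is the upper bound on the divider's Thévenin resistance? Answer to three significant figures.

R_th ≤ 7.17 kΩ

Loading drop = R_th/(R_th + R_L) ≤ 0.0360, so R_th ≤ R_L · ε/(1−ε) = 192 kΩ × 0.0360/0.9640 = 7.17 kΩ.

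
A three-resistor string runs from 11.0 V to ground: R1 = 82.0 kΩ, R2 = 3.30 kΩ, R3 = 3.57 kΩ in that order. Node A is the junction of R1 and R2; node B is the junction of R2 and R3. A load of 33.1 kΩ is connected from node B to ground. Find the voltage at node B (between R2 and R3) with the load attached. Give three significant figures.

V ≈ 0.400 V

At node B, R3 is in parallel with the load: R3‖R_L = 3.222 kΩ.
Below node A the resistance is R2 + (R3‖R_L) = 6.522 kΩ, so V_A = 11.0 × 6.522/88.52 = 0.8105 V.
Then V_B = V_A × (R3‖R_L)/(R2 + R3‖R_L) = 0.8105 × 3.222/6.522 = 0.400 V.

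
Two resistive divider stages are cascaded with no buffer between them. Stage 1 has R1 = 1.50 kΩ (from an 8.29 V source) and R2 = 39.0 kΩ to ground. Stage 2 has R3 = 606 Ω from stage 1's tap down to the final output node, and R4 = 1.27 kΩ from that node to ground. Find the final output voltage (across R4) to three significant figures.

Stage 2 presents R3+R4 = 1876 Ω as a load on stage 1's tap.
Stage 1's lower leg becomes R2‖(R3+R4) = 1790 Ω, so V_mid = 8.29 × 1790/3290 = 4.510 V.
Stage 2 is itself unloaded: V_out = V_mid × R4/(R3+R4) = 4.510 × 1270/1876 = 3.05 V.

V_out ≈ 3.05 V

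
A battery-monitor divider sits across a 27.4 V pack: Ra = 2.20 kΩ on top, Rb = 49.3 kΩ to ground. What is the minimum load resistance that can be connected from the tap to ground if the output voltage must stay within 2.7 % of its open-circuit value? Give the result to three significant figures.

Output resistance R_th = Ra‖Rb = (2.20 × 49.3)/51.50 = 2.106 kΩ.
The fractional drop is R_th/(R_th + R_L); requiring this ≤ 0.0270 gives R_L ≥ R_th(1/0.0270 − 1) = 2.106 × 36.04 = 75.9 kΩ.

R_L(min) ≈ 75.9 kΩ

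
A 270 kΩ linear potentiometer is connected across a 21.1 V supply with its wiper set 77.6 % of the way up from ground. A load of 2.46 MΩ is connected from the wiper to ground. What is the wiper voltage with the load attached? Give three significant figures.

The wiper splits the pot into (1−α)R = 60.48 kΩ above and αR = 209.5 kΩ below.
Lower section ‖ load = 193.1 kΩ.
V_wiper = 21.1 × 193.1/(60.48 + 193.1) = 16.1 V.

V ≈ 16.1 V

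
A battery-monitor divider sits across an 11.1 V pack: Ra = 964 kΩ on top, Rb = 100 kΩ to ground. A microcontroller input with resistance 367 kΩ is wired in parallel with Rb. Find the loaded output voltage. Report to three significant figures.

The load sits in parallel with Rb: Rb‖R_L = (100 × 367) / (100 + 367) = 78.59 kΩ.
V_out = 11.1 × 78.59 / (964 + 78.59) = 11.1 × 78.59/1043 = 0.837 V.

V_out ≈ 0.837 V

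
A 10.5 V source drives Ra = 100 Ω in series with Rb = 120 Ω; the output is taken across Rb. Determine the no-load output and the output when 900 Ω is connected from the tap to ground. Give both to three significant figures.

Unloaded: 5.73 V; loaded: 5.40 V

Open-circuit: V = 10.5 × 120/(100 + 120) = 5.73 V.
With the load, Rb becomes Rb‖R_L = 105.9 Ω, so V = 10.5 × 105.9/205.9 = 5.40 V.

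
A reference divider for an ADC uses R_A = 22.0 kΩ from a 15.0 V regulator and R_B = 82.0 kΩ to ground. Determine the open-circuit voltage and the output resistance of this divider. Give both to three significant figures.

V_th = 11.8 V, R_th = 17.3 kΩ

V_th is the open-circuit tap voltage: 15.0 × 82.0/(22.0 + 82.0) = 11.8 V.
With the supply zeroed, R_A and R_B appear in parallel from the tap: R_th = R_A‖R_B = (22.0 × 82.0)/104.0 = 17.3 kΩ.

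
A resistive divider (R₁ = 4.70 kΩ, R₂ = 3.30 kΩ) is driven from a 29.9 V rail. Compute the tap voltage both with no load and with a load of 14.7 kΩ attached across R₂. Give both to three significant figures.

Unloaded: 12.3 V; loaded: 10.9 V

Open-circuit: V = 29.9 × 3.30/(4.70 + 3.30) = 12.3 V.
With the load, R₂ becomes R₂‖R_L = 2.695 kΩ, so V = 29.9 × 2.695/7.395 = 10.9 V.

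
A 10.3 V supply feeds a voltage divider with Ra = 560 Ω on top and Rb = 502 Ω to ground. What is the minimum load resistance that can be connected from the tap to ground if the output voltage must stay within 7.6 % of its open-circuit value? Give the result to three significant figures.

R_L(min) ≈ 3.22 kΩ

Output resistance R_th = Ra‖Rb = (560 × 502)/1062 = 264.7 Ω.
The fractional drop is R_th/(R_th + R_L); requiring this ≤ 0.0760 gives R_L ≥ R_th(1/0.0760 − 1) = 264.7 × 12.16 = 3.22 kΩ.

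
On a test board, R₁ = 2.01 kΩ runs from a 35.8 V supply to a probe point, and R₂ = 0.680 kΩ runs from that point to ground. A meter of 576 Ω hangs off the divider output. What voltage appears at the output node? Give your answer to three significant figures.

The load sits in parallel with R₂: R₂‖R_L = (680 × 576) / (680 + 576) = 311.8 Ω.
V_out = 35.8 × 311.8 / (2010 + 311.8) = 35.8 × 311.8/2322 = 4.81 V.
(Unloaded it would have been 9.05 V.)

V_out ≈ 4.81 V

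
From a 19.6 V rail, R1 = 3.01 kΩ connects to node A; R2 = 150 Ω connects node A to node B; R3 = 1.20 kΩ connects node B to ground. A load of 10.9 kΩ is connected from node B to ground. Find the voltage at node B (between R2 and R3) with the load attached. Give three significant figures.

At node B, R3 is in parallel with the load: R3‖R_L = 1081 Ω.
Below node A the resistance is R2 + (R3‖R_L) = 1231 Ω, so V_A = 19.6 × 1231/4241 = 5.689 V.
Then V_B = V_A × (R3‖R_L)/(R2 + R3‖R_L) = 5.689 × 1081/1231 = 5.00 V.

V ≈ 5.00 V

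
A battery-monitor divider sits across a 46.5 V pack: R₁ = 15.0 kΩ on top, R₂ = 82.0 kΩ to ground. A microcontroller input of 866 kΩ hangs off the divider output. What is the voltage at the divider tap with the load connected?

The load sits in parallel with R₂: R₂‖R_L = (82.0 × 866) / (82.0 + 866) = 74.91 kΩ.
V_out = 46.5 × 74.91 / (15.0 + 74.91) = 46.5 × 74.91/89.91 = 38.7 V.

V_out ≈ 38.7 V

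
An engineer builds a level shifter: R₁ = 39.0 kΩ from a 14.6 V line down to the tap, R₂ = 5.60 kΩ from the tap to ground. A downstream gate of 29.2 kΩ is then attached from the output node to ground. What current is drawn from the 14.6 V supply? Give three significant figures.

R₂‖R_L = 4.699 kΩ, so the source sees R₁ + R₂‖R_L = 43.70 kΩ.
I = 14.6 V / 43.70 kΩ = 0.334 mA.

I ≈ 0.334 mA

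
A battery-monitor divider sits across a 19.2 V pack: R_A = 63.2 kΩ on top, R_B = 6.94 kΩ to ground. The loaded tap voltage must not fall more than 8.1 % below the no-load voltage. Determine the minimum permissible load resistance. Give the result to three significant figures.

Output resistance R_th = R_A‖R_B = (63.2 × 6.94)/70.14 = 6.253 kΩ.
The fractional drop is R_th/(R_th + R_L); requiring this ≤ 0.0810 gives R_L ≥ R_th(1/0.0810 − 1) = 6.253 × 11.35 = 70.9 kΩ.

R_L(min) ≈ 70.9 kΩ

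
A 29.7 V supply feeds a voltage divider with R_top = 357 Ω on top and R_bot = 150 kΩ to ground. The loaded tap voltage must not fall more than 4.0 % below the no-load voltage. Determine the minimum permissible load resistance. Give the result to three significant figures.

Output resistance R_th = R_top‖R_bot = (357 × 150000)/150400 = 356.2 Ω.
The fractional drop is R_th/(R_th + R_L); requiring this ≤ 0.0400 gives R_L ≥ R_th(1/0.0400 − 1) = 356.2 × 24.00 = 8.55 kΩ.

R_L(min) ≈ 8.55 kΩ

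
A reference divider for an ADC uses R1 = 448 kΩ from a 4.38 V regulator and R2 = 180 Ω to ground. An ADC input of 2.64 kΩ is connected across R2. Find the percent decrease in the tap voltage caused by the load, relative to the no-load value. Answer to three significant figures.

The divider's output (Thévenin) resistance is R1‖R2 = 179.9 Ω.
Fractional drop under load = R_th/(R_th + R_L) = 179.9 / (179.9 + 2640) = 0.06381.
So the output falls by 6.38 %.

6.38 %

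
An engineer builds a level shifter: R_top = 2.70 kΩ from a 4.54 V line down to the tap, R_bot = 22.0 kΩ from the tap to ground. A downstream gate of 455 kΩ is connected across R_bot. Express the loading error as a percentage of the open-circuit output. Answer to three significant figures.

0.526 %

The divider's output (Thévenin) resistance is R_top‖R_bot = 2.405 kΩ.
Fractional drop under load = R_th/(R_th + R_L) = 2.405 / (2.405 + 455) = 0.005258.
So the output falls by 0.526 %.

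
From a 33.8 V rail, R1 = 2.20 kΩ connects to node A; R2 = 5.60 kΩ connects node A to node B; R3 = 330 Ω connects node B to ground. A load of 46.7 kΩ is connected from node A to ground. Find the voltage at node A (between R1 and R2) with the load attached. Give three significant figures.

Below node A the series string R2+R3 = 5930 Ω sits in parallel with the 46700 Ω load: 5262 Ω.
V_A = 33.8 × 5262/(2200 + 5262) = 23.8 V.

V ≈ 23.8 V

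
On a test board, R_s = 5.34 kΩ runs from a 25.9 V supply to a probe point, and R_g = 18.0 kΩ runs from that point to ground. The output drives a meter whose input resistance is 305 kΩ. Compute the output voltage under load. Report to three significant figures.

The load sits in parallel with R_g: R_g‖R_L = (18.0 × 305) / (18.0 + 305) = 17.00 kΩ.
V_out = 25.9 × 17.00 / (5.34 + 17.00) = 25.9 × 17.00/22.34 = 19.7 V.

V_out ≈ 19.7 V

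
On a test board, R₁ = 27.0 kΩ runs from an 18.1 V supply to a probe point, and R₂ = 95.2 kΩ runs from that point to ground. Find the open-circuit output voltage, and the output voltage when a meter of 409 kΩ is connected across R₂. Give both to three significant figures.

Open-circuit: V = 18.1 × 95.2/(27.0 + 95.2) = 14.1 V.
With the load, R₂ becomes R₂‖R_L = 77.22 kΩ, so V = 18.1 × 77.22/104.2 = 13.4 V.

Unloaded: 14.1 V; loaded: 13.4 V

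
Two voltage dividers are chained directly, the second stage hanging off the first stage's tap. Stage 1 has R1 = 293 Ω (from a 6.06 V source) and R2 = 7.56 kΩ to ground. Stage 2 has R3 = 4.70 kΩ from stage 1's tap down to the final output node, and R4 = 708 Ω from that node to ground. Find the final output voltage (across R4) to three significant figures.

Stage 2 presents R3+R4 = 5408 Ω as a load on stage 1's tap.
Stage 1's lower leg becomes R2‖(R3+R4) = 3153 Ω, so V_mid = 6.06 × 3153/3446 = 5.545 V.
Stage 2 is itself unloaded: V_out = V_mid × R4/(R3+R4) = 5.545 × 708/5408 = 0.726 V.

V_out ≈ 0.726 V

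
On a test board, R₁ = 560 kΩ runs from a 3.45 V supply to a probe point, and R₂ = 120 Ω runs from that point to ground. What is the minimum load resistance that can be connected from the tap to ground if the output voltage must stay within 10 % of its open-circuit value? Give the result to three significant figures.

R_L(min) ≈ 1.08 kΩ

Output resistance R_th = R₁‖R₂ = (560000 × 120)/560100 = 120.0 Ω.
The fractional drop is R_th/(R_th + R_L); requiring this ≤ 0.100 gives R_L ≥ R_th(1/0.100 − 1) = 120.0 × 9.000 = 1.08 kΩ.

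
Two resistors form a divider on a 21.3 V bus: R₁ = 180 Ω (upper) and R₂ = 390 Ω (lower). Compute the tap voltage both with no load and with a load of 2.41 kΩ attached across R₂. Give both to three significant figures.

Unloaded: 14.6 V; loaded: 13.9 V

Open-circuit: V = 21.3 × 390/(180 + 390) = 14.6 V.
With the load, R₂ becomes R₂‖R_L = 335.7 Ω, so V = 21.3 × 335.7/515.7 = 13.9 V.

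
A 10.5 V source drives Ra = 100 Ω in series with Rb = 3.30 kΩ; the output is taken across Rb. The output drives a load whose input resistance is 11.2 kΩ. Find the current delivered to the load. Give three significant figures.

Rb‖R_L = 2549 Ω; V_out = 10.5 × 2549/2649 = 10.10 V.
I_L = V_out / R_L = 10.10 / 11.2 kΩ = 0.902 mA.

I_L ≈ 0.902 mA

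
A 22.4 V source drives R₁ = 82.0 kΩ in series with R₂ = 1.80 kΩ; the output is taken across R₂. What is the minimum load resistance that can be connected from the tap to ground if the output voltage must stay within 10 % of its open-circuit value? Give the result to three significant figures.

R_L(min) ≈ 15.9 kΩ

Output resistance R_th = R₁‖R₂ = (82.0 × 1.80)/83.80 = 1.761 kΩ.
The fractional drop is R_th/(R_th + R_L); requiring this ≤ 0.100 gives R_L ≥ R_th(1/0.100 − 1) = 1.761 × 9.000 = 15.9 kΩ.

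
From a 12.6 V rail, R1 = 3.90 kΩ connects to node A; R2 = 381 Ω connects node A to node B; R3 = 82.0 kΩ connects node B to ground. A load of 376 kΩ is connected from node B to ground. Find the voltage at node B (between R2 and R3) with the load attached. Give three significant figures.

At node B, R3 is in parallel with the load: R3‖R_L = 67320 Ω.
Below node A the resistance is R2 + (R3‖R_L) = 67700 Ω, so V_A = 12.6 × 67700/71600 = 11.91 V.
Then V_B = V_A × (R3‖R_L)/(R2 + R3‖R_L) = 11.91 × 67320/67700 = 11.8 V.

V ≈ 11.8 V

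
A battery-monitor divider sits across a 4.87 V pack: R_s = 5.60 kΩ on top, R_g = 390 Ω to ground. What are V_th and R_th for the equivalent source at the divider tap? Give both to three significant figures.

V_th = 0.317 V, R_th = 365 Ω

V_th is the open-circuit tap voltage: 4.87 × 390/(5600 + 390) = 0.317 V.
With the supply zeroed, R_s and R_g appear in parallel from the tap: R_th = R_s‖R_g = (5600 × 390)/5990 = 365 Ω.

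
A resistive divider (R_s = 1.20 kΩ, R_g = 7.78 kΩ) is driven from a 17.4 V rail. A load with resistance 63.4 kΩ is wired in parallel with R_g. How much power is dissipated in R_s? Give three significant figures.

Total resistance from the source is R_s + (R_g‖R_L) = 8.130 kΩ, so I = 17.4/8.130 kΩ = 2.140 mA.
P = I²·R_s = (2.140 mA)² × 1.20 kΩ = 5.50 mW.

P ≈ 5.50 mW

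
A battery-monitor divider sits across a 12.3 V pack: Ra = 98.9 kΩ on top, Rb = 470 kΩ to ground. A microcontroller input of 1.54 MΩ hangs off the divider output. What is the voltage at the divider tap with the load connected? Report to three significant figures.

V_out ≈ 9.65 V

The load sits in parallel with Rb: Rb‖R_L = (470 × 1540) / (470 + 1540) = 360.1 kΩ.
V_out = 12.3 × 360.1 / (98.9 + 360.1) = 12.3 × 360.1/459.0 = 9.65 V.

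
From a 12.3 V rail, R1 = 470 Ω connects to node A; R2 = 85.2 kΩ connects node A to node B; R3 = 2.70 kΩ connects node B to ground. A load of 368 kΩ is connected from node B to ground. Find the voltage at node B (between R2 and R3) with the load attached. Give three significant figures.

V ≈ 0.373 V

At node B, R3 is in parallel with the load: R3‖R_L = 2680 Ω.
Below node A the resistance is R2 + (R3‖R_L) = 87880 Ω, so V_A = 12.3 × 87880/88350 = 12.23 V.
Then V_B = V_A × (R3‖R_L)/(R2 + R3‖R_L) = 12.23 × 2680/87880 = 0.373 V.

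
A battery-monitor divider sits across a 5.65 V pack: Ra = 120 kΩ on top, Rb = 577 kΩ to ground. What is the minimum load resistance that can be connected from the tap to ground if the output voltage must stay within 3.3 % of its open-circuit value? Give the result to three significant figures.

R_L(min) ≈ 2.91 MΩ

Output resistance R_th = Ra‖Rb = (120 × 577)/697.0 = 99.34 kΩ.
The fractional drop is R_th/(R_th + R_L); requiring this ≤ 0.0330 gives R_L ≥ R_th(1/0.0330 − 1) = 99.34 × 29.30 = 2.91 MΩ.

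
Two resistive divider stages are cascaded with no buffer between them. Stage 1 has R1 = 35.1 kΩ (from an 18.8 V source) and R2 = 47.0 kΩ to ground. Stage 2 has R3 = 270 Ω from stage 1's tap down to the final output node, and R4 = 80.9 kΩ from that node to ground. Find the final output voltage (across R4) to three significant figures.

V_out ≈ 8.60 V

Stage 2 presents R3+R4 = 81170 Ω as a load on stage 1's tap.
Stage 1's lower leg becomes R2‖(R3+R4) = 29770 Ω, so V_mid = 18.8 × 29770/64870 = 8.627 V.
Stage 2 is itself unloaded: V_out = V_mid × R4/(R3+R4) = 8.627 × 80900/81170 = 8.60 V.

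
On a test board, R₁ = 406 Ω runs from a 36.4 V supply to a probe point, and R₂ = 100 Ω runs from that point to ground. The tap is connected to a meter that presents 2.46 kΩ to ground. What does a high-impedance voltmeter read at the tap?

The load sits in parallel with R₂: R₂‖R_L = (100 × 2460) / (100 + 2460) = 96.09 Ω.
V_out = 36.4 × 96.09 / (406 + 96.09) = 36.4 × 96.09/502.1 = 6.97 V.

V_out ≈ 6.97 V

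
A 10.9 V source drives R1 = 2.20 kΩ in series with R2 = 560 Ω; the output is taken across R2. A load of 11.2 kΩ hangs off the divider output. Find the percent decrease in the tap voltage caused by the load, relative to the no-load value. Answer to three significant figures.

3.83 %

The divider's output (Thévenin) resistance is R1‖R2 = 446.4 Ω.
Fractional drop under load = R_th/(R_th + R_L) = 446.4 / (446.4 + 11200) = 0.03833.
So the output falls by 3.83 %.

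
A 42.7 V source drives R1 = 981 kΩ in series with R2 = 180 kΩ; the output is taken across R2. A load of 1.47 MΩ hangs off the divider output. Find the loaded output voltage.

V_out ≈ 6.00 V

The load sits in parallel with R2: R2‖R_L = (180 × 1470) / (180 + 1470) = 160.4 kΩ.
V_out = 42.7 × 160.4 / (981 + 160.4) = 42.7 × 160.4/1141 = 6.00 V.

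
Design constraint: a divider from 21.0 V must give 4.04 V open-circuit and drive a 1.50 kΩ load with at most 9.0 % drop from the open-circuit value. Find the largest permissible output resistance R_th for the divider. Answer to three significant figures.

R_th ≤ 148 Ω

Loading drop = R_th/(R_th + R_L) ≤ 0.0900, so R_th ≤ R_L · ε/(1−ε) = 1.50 kΩ × 0.0900/0.9100 = 148 Ω.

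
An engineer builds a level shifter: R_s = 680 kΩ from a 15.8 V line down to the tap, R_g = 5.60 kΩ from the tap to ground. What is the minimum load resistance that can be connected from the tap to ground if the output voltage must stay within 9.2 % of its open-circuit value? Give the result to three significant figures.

R_L(min) ≈ 54.8 kΩ

Output resistance R_th = R_s‖R_g = (680 × 5.60)/685.6 = 5.554 kΩ.
The fractional drop is R_th/(R_th + R_L); requiring this ≤ 0.0920 gives R_L ≥ R_th(1/0.0920 − 1) = 5.554 × 9.870 = 54.8 kΩ.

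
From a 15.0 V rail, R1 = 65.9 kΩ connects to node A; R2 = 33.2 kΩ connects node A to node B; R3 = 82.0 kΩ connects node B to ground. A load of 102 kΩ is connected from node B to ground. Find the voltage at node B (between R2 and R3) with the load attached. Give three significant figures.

V ≈ 4.72 V

At node B, R3 is in parallel with the load: R3‖R_L = 45.46 kΩ.
Below node A the resistance is R2 + (R3‖R_L) = 78.66 kΩ, so V_A = 15.0 × 78.66/144.6 = 8.162 V.
Then V_B = V_A × (R3‖R_L)/(R2 + R3‖R_L) = 8.162 × 45.46/78.66 = 4.72 V.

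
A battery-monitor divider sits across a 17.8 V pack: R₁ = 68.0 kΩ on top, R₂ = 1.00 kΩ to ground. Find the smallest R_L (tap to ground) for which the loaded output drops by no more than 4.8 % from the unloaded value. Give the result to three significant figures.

Output resistance R_th = R₁‖R₂ = (68000 × 1000)/69000 = 985.5 Ω.
The fractional drop is R_th/(R_th + R_L); requiring this ≤ 0.0480 gives R_L ≥ R_th(1/0.0480 − 1) = 985.5 × 19.83 = 19.5 kΩ.

R_L(min) ≈ 19.5 kΩ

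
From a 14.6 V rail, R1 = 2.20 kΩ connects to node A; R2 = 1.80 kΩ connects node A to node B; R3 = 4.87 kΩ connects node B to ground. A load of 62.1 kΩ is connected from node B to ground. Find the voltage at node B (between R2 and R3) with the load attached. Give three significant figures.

At node B, R3 is in parallel with the load: R3‖R_L = 4.516 kΩ.
Below node A the resistance is R2 + (R3‖R_L) = 6.316 kΩ, so V_A = 14.6 × 6.316/8.516 = 10.83 V.
Then V_B = V_A × (R3‖R_L)/(R2 + R3‖R_L) = 10.83 × 4.516/6.316 = 7.74 V.

V ≈ 7.74 V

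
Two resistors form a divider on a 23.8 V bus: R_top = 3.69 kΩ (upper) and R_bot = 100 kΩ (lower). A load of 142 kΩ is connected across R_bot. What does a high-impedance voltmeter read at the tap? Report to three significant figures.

V_out ≈ 22.4 V

The load sits in parallel with R_bot: R_bot‖R_L = (100 × 142) / (100 + 142) = 58.68 kΩ.
V_out = 23.8 × 58.68 / (3.69 + 58.68) = 23.8 × 58.68/62.37 = 22.4 V.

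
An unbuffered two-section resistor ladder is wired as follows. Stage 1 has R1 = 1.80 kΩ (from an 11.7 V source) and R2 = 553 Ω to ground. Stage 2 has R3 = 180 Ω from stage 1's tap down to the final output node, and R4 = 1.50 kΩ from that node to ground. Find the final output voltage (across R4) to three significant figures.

V_out ≈ 1.96 V

Stage 2 presents R3+R4 = 1680 Ω as a load on stage 1's tap.
Stage 1's lower leg becomes R2‖(R3+R4) = 416.1 Ω, so V_mid = 11.7 × 416.1/2216 = 2.197 V.
Stage 2 is itself unloaded: V_out = V_mid × R4/(R3+R4) = 2.197 × 1500/1680 = 1.96 V.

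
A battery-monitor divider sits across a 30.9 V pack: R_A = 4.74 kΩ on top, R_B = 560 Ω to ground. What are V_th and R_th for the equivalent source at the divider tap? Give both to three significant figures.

V_th = 3.26 V, R_th = 501 Ω

V_th is the open-circuit tap voltage: 30.9 × 560/(4740 + 560) = 3.26 V.
With the supply zeroed, R_A and R_B appear in parallel from the tap: R_th = R_A‖R_B = (4740 × 560)/5300 = 501 Ω.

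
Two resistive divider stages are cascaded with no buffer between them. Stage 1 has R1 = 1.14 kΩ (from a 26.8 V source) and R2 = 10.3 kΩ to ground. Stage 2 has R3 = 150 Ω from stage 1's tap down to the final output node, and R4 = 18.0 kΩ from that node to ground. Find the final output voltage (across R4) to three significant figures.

V_out ≈ 22.6 V

Stage 2 presents R3+R4 = 18150 Ω as a load on stage 1's tap.
Stage 1's lower leg becomes R2‖(R3+R4) = 6571 Ω, so V_mid = 26.8 × 6571/7711 = 22.84 V.
Stage 2 is itself unloaded: V_out = V_mid × R4/(R3+R4) = 22.84 × 18000/18150 = 22.6 V.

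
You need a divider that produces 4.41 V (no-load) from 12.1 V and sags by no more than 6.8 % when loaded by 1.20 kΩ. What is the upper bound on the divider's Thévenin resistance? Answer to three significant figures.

Loading drop = R_th/(R_th + R_L) ≤ 0.0680, so R_th ≤ R_L · ε/(1−ε) = 1.20 kΩ × 0.0680/0.9320 = 87.6 Ω.

R_th ≤ 87.6 Ω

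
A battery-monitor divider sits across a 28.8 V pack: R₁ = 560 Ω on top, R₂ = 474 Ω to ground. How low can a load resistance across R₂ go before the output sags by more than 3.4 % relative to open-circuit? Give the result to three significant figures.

R_L(min) ≈ 7.29 kΩ

Output resistance R_th = R₁‖R₂ = (560 × 474)/1034 = 256.7 Ω.
The fractional drop is R_th/(R_th + R_L); requiring this ≤ 0.0340 gives R_L ≥ R_th(1/0.0340 − 1) = 256.7 × 28.41 = 7.29 kΩ.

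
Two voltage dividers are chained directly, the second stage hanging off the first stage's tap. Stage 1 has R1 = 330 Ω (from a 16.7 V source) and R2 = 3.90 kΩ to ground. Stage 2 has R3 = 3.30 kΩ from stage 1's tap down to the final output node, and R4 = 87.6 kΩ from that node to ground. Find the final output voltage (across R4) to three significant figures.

Stage 2 presents R3+R4 = 90900 Ω as a load on stage 1's tap.
Stage 1's lower leg becomes R2‖(R3+R4) = 3740 Ω, so V_mid = 16.7 × 3740/4070 = 15.35 V.
Stage 2 is itself unloaded: V_out = V_mid × R4/(R3+R4) = 15.35 × 87600/90900 = 14.8 V.

V_out ≈ 14.8 V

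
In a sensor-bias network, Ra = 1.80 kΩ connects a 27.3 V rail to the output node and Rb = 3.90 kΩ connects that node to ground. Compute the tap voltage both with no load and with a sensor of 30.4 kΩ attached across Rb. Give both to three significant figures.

Unloaded: 18.7 V; loaded: 18.0 V

Open-circuit: V = 27.3 × 3.90/(1.80 + 3.90) = 18.7 V.
With the load, Rb becomes Rb‖R_L = 3.457 kΩ, so V = 27.3 × 3.457/5.257 = 18.0 V.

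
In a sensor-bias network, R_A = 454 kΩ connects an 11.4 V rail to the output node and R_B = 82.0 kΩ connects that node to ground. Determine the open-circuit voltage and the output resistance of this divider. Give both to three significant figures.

V_th is the open-circuit tap voltage: 11.4 × 82.0/(454 + 82.0) = 1.74 V.
With the supply zeroed, R_A and R_B appear in parallel from the tap: R_th = R_A‖R_B = (454 × 82.0)/536.0 = 69.5 kΩ.

V_th = 1.74 V, R_th = 69.5 kΩ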